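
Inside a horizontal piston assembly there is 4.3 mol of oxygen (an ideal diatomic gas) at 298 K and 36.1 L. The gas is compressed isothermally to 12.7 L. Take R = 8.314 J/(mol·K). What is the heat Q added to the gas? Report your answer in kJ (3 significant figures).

Isothermal ⇒ ΔU = 0, so Q = W = nRT ln(V₂/V₁).
Q = (4.3)(8.314)(298) ln(12.7/36.1) = 10654 × -1.045 = -11130 J.

Q ≈ -11.1 kJ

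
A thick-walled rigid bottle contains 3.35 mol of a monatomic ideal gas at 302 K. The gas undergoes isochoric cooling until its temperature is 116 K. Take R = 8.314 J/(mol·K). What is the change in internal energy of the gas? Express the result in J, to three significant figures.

ΔU ≈ -7770 J

Constant volume ⇒ W = 0, so Q = ΔU = nCᵥΔT with Cᵥ = 3R/2 = 12.47 J/(mol·K).
ΔU = (3.35)(12.47)(116 − 302) = -7771 J.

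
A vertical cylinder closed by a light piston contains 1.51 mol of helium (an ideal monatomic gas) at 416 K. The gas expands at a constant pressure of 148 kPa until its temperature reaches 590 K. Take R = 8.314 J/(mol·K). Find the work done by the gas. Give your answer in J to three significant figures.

W ≈ 2180 J

Isobaric: W = P ΔV = nR ΔT.
W = (1.51)(8.314)(590 − 416) = 2184 J.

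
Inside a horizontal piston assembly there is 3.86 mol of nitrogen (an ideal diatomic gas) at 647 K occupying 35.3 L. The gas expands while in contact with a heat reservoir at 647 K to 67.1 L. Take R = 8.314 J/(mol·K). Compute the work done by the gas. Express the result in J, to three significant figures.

Isothermal: W = nRT ln(V₂/V₁).
W = (3.86)(8.314)(647) × ln(67.1/35.3)
  = 20764 × 0.6423
W_by_gas = 13336 J.

W ≈ 13300 J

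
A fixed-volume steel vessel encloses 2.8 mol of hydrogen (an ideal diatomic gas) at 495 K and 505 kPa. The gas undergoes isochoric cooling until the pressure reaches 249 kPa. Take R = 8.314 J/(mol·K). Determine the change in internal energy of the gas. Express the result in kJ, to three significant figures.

Constant volume ⇒ W = 0, so Q = ΔU = nCᵥΔT with Cᵥ = 5R/2 = 20.79 J/(mol·K).
At constant V, T₂/T₁ = P₂/P₁ ⇒ ΔT = T₁(P₂/P₁ − 1) = 495·(249/505 − 1) = -250.9 K.
ΔU = (2.8)(20.79)(-250.9) = -14604 J.

ΔU ≈ -14.6 kJ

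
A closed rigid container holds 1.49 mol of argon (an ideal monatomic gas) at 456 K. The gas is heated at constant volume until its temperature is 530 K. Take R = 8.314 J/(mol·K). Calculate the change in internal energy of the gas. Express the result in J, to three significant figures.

Constant volume ⇒ W = 0, so Q = ΔU = nCᵥΔT with Cᵥ = 3R/2 = 12.47 J/(mol·K).
ΔU = (1.49)(12.47)(530 − 456) = 1375 J.

ΔU ≈ 1380 J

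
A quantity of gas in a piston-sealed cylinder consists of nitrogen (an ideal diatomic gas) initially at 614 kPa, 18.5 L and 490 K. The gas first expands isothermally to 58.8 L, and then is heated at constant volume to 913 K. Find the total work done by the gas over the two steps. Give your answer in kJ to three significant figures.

Step 1 (isothermal): W = P₁V₁ ln(V₂/V₁) = (11359) ln(58.8/18.5) = 13135 J.
Step 2 (isochoric): W = 0 (constant volume).
W_total = 13135 + 0 = 13135 J.

W_total ≈ 13.1 kJ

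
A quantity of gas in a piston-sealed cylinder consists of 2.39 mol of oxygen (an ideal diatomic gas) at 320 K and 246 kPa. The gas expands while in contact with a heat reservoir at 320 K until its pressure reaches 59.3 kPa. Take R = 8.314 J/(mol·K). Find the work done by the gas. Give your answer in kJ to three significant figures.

Isothermal process: W = nRT ln(V₂/V₁) = nRT ln(P₁/P₂).
W = (2.39)(8.314)(320) × ln(246/59.3)
  = 6359 × ln(4.148) = 6359 × 1.423
W_by_gas = 9046 J.

W ≈ 9.05 kJ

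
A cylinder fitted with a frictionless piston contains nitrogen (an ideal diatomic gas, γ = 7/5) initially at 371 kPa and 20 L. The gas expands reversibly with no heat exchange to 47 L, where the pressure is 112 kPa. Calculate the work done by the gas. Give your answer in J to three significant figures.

Adiabatic: W = (P₁V₁ − P₂V₂)/(γ − 1) with γ = 7/5.
P₁V₁ = 7420 J, P₂V₂ = 5264 J.
W = (7420 − 5264) / 0.4 = 5390 J.

W ≈ 5390 J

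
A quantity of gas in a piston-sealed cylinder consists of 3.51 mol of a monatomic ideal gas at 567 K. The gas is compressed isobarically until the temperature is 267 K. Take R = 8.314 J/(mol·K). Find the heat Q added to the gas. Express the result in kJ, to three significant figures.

Isobaric: W = nRΔT = (3.51)(8.314)(-300) = -8755 J.
ΔU = nCᵥΔT with Cᵥ = 3R/2: ΔU = (3.51)(12.47)(-300) = -13132 J.
Q = ΔU + W = -13132 − 8755 = -21887 J.

Q ≈ -21.9 kJ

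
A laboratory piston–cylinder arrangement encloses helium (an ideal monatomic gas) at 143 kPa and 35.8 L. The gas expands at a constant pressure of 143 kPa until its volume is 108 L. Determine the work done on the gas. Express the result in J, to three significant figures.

W ≈ -10300 J

Isobaric: W = P ΔV.
W = (143 kPa)(108 − 35.8 L) = (143)(72.2) = 10325 J.
Work on gas = −W_by = -10325 J.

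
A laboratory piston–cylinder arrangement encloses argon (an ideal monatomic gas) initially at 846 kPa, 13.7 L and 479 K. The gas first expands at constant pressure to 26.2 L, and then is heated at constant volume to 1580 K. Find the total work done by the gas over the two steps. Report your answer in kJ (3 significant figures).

Step 1 (isobaric): W = PΔV = (846 kPa)(26.2 − 13.7 L) = 10575 J.
Step 2 (isochoric): W = 0 (constant volume).
W_total = 10575 + 0 = 10575 J.

W_total ≈ 10.6 kJ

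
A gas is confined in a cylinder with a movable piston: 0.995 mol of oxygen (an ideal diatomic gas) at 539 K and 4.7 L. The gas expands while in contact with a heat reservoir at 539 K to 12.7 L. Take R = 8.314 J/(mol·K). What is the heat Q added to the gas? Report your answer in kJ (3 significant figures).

Q ≈ 4.43 kJ

Isothermal ⇒ ΔU = 0, so Q = W = nRT ln(V₂/V₁).
Q = (0.995)(8.314)(539) ln(12.7/4.7) = 4459 × 0.994 = 4432 J.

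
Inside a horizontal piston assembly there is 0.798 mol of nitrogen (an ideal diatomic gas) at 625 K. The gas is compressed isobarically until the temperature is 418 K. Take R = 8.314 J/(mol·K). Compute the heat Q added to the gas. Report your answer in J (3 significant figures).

Q ≈ -4810 J

Isobaric: W = nRΔT = (0.798)(8.314)(-207) = -1373 J.
ΔU = nCᵥΔT with Cᵥ = 5R/2: ΔU = (0.798)(20.79)(-207) = -3433 J.
Q = ΔU + W = -3433 − 1373 = -4807 J.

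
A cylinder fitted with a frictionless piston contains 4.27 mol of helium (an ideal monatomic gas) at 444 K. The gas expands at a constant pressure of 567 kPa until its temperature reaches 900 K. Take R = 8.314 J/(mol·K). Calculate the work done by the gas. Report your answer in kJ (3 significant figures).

W ≈ 16.2 kJ

Isobaric: W = P ΔV = nR ΔT.
W = (4.27)(8.314)(900 − 444) = 16188 J.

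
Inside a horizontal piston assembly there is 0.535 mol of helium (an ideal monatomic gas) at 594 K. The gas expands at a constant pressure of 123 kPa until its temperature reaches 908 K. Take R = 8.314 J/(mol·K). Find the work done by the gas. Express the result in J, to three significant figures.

W ≈ 1400 J

Isobaric: W = P ΔV = nR ΔT.
W = (0.535)(8.314)(908 − 594) = 1397 J.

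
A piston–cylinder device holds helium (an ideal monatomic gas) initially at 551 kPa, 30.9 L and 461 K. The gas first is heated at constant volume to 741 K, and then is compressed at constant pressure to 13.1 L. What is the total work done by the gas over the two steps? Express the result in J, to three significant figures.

W_total ≈ -15800 J

Step 1 (isochoric): W = 0 (constant volume).
After step 1: P = 885.7 kPa (V unchanged).
Step 2 (isobaric): W = PΔV = (885.7 kPa)(13.1 − 30.9 L) = -15765 J.
W_total = 0 − 15765 = -15765 J.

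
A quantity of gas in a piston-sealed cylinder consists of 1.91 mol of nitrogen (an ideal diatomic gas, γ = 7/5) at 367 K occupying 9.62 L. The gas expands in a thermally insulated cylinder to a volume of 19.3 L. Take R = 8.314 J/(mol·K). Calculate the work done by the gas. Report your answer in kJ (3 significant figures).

Adiabatic: TV^(γ−1) = const with γ = 7/5.
T₂ = T₁ (V₁/V₂)^(γ−1) = 367 × (9.62/19.3)^0.4 = 367 × 0.7569 = 277.8 K.
W_by = nCᵥ(T₁ − T₂) = (1.91)(20.79)(367 − 277.8) = 3542 J.

W ≈ 3.54 kJ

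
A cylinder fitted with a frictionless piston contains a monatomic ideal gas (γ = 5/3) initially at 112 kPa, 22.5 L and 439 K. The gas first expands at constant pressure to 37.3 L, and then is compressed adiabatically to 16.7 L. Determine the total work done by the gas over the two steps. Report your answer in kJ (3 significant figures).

W_total ≈ -2.78 kJ

Step 1 (isobaric): W = PΔV = (112 kPa)(37.3 − 22.5 L) = 1658 J.
After step 1: P = 112 kPa, V = 37.3 L, T = 727.8 K.
Step 2 (adiabatic): W = (P₁V₁ − P₂V₂)/(γ−1) = (4178 − 7138)/0.667 = -4441 J.
W_total = 1658 − 4441 = -2783 J.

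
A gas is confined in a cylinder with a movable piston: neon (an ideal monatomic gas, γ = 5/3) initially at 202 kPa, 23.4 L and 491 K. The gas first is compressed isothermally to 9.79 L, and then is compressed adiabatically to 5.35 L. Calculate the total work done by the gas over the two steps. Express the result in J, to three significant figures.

Step 1 (isothermal): W = P₁V₁ ln(V₂/V₁) = (4727) ln(9.79/23.4) = -4119 J.
After step 1: P = 482.8 kPa, V = 9.79 L, T = 491 K.
Step 2 (adiabatic): W = (P₁V₁ − P₂V₂)/(γ−1) = (4727 − 7072)/0.667 = -3517 J.
W_total = -4119 − 3517 = -7636 J.

W_total ≈ -7640 J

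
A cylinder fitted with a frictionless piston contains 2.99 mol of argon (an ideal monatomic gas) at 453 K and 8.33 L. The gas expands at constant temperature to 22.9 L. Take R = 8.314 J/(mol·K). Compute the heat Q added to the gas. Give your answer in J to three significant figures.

Isothermal ⇒ ΔU = 0, so Q = W = nRT ln(V₂/V₁).
Q = (2.99)(8.314)(453) ln(22.9/8.33) = 11261 × 1.011 = 11388 J.

Q ≈ 11400 J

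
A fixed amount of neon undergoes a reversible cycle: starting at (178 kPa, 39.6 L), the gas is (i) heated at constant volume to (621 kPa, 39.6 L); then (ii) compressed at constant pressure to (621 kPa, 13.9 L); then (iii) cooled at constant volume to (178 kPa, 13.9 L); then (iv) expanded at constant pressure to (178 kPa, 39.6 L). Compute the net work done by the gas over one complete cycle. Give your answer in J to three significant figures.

Constant-volume legs do no work.
W(ii) = (621)(13.9 − 39.6) = -15960 J; W(iv) = (178)(39.6 − 13.9) = 4575 J.
W_net = -15960 + 4575 = -11385 J (the counter-clockwise enclosed area).

W_net ≈ -11400 J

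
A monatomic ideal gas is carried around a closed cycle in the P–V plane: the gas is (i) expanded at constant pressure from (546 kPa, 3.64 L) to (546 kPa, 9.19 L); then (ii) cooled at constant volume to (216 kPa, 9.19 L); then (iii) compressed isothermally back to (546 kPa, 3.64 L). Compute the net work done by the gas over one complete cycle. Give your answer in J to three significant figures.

Leg (i): W = PΔV = (546)(9.19 − 3.64) = 3030 J.
Leg (ii): W = 0.
Leg (iii): W = PᵢVᵢ ln(V_f/Vᵢ) = (1985) ln(3.64/9.19) = -1838 J.
W_net = 3030 − 1838 = 1192 J.

W_net ≈ 1190 J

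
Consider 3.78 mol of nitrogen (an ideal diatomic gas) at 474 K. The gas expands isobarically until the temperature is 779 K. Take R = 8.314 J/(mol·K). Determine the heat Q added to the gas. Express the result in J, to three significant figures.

Q ≈ 33500 J

Isobaric: W = nRΔT = (3.78)(8.314)(305) = 9585 J.
ΔU = nCᵥΔT with Cᵥ = 5R/2: ΔU = (3.78)(20.79)(305) = 23963 J.
Q = ΔU + W = 23963 + 9585 = 33548 J.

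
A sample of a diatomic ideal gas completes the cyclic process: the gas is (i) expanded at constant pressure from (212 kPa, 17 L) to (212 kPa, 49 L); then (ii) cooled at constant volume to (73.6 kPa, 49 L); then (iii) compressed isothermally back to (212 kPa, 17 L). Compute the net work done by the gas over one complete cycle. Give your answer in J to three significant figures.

W_net ≈ 2970 J

Leg (i): W = PΔV = (212)(49 − 17) = 6784 J.
Leg (ii): W = 0.
Leg (iii): W = PᵢVᵢ ln(V_f/Vᵢ) = (3606) ln(17/49) = -3818 J.
W_net = 6784 − 3818 = 2966 J.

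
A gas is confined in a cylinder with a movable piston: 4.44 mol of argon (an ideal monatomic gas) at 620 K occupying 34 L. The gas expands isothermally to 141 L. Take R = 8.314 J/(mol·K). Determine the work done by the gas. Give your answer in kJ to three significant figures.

W ≈ 32.6 kJ

Isothermal: W = nRT ln(V₂/V₁).
W = (4.44)(8.314)(620) × ln(141/34)
  = 22887 × 1.422
W_by_gas = 32554 J.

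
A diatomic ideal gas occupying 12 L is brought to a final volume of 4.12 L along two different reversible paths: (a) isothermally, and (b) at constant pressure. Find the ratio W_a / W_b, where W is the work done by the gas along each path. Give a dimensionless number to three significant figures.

W_a / W_b ≈ 1.63

Path (a) isothermal: W = P₁V₁ ln(V₂/V₁) → W_a/(P₁V₁) = -1.069.
Path (b) isobaric: W = P₁(V₂ − V₁) → W_b/(P₁V₁) = -0.6567.
W_a / W_b = -1.069 / -0.6567 = 1.628.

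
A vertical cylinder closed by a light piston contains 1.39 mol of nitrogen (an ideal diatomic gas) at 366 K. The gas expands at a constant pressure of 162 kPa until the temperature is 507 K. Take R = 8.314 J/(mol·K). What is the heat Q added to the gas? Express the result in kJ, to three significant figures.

Q ≈ 5.70 kJ

Isobaric: W = nRΔT = (1.39)(8.314)(141) = 1629 J.
ΔU = nCᵥΔT with Cᵥ = 5R/2: ΔU = (1.39)(20.79)(141) = 4074 J.
Q = ΔU + W = 4074 + 1629 = 5703 J.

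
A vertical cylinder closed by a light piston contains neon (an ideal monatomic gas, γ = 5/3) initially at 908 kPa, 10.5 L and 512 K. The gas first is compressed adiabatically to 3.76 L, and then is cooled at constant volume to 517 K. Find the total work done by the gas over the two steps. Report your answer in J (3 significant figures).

W_total ≈ -14100 J

Step 1 (adiabatic): W = (P₁V₁ − P₂V₂)/(γ−1) = (9534 − 18906)/0.667 = -14059 J.
Step 2 (isochoric): W = 0 (constant volume).
W_total = -14059 + 0 = -14059 J.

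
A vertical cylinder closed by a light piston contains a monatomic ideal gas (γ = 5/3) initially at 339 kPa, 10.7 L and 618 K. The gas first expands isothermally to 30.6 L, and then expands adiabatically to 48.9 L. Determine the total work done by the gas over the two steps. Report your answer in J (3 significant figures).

Step 1 (isothermal): W = P₁V₁ ln(V₂/V₁) = (3627) ln(30.6/10.7) = 3811 J.
After step 1: P = 118.5 kPa, V = 30.6 L, T = 618 K.
Step 2 (adiabatic): W = (P₁V₁ − P₂V₂)/(γ−1) = (3627 − 2654)/0.667 = 1460 J.
W_total = 3811 + 1460 = 5272 J.

W_total ≈ 5270 J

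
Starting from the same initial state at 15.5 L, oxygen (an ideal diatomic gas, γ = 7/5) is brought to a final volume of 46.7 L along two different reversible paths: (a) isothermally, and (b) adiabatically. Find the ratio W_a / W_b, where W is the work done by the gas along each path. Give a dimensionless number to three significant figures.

W_a / W_b ≈ 1.24

Path (a) isothermal: W = P₁V₁ ln(V₂/V₁) → W_a/(P₁V₁) = 1.103.
Path (b) adiabatic: W = P₁V₁(1 − (V₁/V₂)^(γ−1))/(γ−1) → W_b/(P₁V₁) = 0.8918.
W_a / W_b = 1.103 / 0.8918 = 1.237.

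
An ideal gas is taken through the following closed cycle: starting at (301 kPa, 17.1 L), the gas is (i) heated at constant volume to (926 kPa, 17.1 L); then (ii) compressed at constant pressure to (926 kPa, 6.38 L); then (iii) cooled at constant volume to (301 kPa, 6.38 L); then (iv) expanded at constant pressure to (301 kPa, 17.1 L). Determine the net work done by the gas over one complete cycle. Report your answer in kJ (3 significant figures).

Constant-volume legs do no work.
W(ii) = (926)(6.38 − 17.1) = -9927 J; W(iv) = (301)(17.1 − 6.38) = 3227 J.
W_net = -9927 + 3227 = -6700 J (the counter-clockwise enclosed area).

W_net ≈ -6.70 kJ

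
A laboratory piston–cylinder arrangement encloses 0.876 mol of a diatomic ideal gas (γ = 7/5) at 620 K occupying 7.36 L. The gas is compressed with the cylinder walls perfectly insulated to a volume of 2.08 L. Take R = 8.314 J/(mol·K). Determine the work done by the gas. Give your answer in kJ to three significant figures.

W ≈ -7.43 kJ

Adiabatic: TV^(γ−1) = const with γ = 7/5.
T₂ = T₁ (V₁/V₂)^(γ−1) = 620 × (7.36/2.08)^0.4 = 620 × 1.658 = 1028 K.
W_by = nCᵥ(T₁ − T₂) = (0.876)(20.79)(620 − 1028) = -7425 J.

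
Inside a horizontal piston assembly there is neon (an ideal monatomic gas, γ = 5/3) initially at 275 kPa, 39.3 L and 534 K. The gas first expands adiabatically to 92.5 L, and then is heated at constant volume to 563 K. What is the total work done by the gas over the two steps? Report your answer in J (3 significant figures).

W_total ≈ 7050 J

Step 1 (adiabatic): W = (P₁V₁ − P₂V₂)/(γ−1) = (10808 − 6108)/0.667 = 7049 J.
Step 2 (isochoric): W = 0 (constant volume).
W_total = 7049 + 0 = 7049 J.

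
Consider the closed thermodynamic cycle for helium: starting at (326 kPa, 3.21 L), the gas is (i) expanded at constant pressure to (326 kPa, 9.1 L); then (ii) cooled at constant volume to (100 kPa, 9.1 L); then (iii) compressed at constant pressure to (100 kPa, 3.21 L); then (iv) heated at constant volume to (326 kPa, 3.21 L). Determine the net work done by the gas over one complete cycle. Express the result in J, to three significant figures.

Constant-volume legs do no work.
W(i) = (326)(9.1 − 3.21) = 1920 J; W(iii) = (100)(3.21 − 9.1) = -589 J.
W_net = 1920 − 589 = 1331 J (the clockwise enclosed area).

W_net ≈ 1330 J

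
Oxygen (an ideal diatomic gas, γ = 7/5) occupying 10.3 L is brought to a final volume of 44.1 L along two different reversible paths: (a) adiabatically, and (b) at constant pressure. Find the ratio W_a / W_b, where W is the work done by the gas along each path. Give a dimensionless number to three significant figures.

W_a / W_b ≈ 0.336

Path (a) adiabatic: W = P₁V₁(1 − (V₁/V₂)^(γ−1))/(γ−1) → W_a/(P₁V₁) = 1.103.
Path (b) isobaric: W = P₁(V₂ − V₁) → W_b/(P₁V₁) = 3.282.
W_a / W_b = 1.103 / 3.282 = 0.336.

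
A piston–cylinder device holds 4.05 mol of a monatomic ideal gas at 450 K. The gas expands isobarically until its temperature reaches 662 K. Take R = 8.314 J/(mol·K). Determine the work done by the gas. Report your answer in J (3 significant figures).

W ≈ 7140 J

Isobaric: W = P ΔV = nR ΔT.
W = (4.05)(8.314)(662 − 450) = 7138 J.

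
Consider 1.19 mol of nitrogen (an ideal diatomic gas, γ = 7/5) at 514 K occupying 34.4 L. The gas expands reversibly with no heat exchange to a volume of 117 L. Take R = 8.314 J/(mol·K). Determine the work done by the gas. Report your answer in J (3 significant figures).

Adiabatic: TV^(γ−1) = const with γ = 7/5.
T₂ = T₁ (V₁/V₂)^(γ−1) = 514 × (34.4/117)^0.4 = 514 × 0.6128 = 315 K.
W_by = nCᵥ(T₁ − T₂) = (1.19)(20.79)(514 − 315) = 4922 J.

W ≈ 4920 J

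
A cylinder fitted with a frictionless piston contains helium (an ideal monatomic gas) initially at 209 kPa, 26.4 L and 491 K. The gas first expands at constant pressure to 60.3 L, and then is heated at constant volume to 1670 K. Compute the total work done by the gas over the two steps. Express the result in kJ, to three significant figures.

W_total ≈ 7.09 kJ

Step 1 (isobaric): W = PΔV = (209 kPa)(60.3 − 26.4 L) = 7085 J.
Step 2 (isochoric): W = 0 (constant volume).
W_total = 7085 + 0 = 7085 J.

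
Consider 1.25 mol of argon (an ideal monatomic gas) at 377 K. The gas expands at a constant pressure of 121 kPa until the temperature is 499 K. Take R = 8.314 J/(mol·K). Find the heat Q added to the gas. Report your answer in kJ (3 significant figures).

Q ≈ 3.17 kJ

Isobaric: W = nRΔT = (1.25)(8.314)(122) = 1268 J.
ΔU = nCᵥΔT with Cᵥ = 3R/2: ΔU = (1.25)(12.47)(122) = 1902 J.
Q = ΔU + W = 1902 + 1268 = 3170 J.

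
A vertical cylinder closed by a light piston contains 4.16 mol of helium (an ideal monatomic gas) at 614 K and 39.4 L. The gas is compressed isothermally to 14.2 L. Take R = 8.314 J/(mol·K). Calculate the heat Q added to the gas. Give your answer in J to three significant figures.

Q ≈ -21700 J

Isothermal ⇒ ΔU = 0, so Q = W = nRT ln(V₂/V₁).
Q = (4.16)(8.314)(614) ln(14.2/39.4) = 21236 × -1.021 = -21672 J.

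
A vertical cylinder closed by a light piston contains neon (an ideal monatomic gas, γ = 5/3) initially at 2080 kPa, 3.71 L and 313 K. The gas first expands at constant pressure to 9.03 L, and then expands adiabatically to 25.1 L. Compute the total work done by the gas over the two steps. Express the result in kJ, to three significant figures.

Step 1 (isobaric): W = PΔV = (2080 kPa)(9.03 − 3.71 L) = 11066 J.
After step 1: P = 2080 kPa, V = 9.03 L, T = 761.8 K.
Step 2 (adiabatic): W = (P₁V₁ − P₂V₂)/(γ−1) = (18782 − 9501)/0.667 = 13922 J.
W_total = 11066 + 13922 = 24988 J.

W_total ≈ 25.0 kJ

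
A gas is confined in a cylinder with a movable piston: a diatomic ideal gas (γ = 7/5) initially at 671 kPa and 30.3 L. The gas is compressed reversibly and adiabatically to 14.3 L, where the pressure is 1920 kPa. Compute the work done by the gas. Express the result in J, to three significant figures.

W ≈ -17800 J

Adiabatic: W = (P₁V₁ − P₂V₂)/(γ − 1) with γ = 7/5.
P₁V₁ = 20331 J, P₂V₂ = 27456 J.
W = (20331 − 27456) / 0.4 = -17812 J.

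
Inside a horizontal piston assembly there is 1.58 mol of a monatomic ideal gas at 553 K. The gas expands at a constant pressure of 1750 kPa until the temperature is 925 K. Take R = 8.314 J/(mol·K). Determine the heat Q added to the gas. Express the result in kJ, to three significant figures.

Q ≈ 12.2 kJ

Isobaric: W = nRΔT = (1.58)(8.314)(372) = 4887 J.
ΔU = nCᵥΔT with Cᵥ = 3R/2: ΔU = (1.58)(12.47)(372) = 7330 J.
Q = ΔU + W = 7330 + 4887 = 12217 J.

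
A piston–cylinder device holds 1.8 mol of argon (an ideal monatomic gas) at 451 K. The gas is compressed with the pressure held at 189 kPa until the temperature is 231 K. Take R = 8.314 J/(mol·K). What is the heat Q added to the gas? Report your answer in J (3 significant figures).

Q ≈ -8230 J

Isobaric: W = nRΔT = (1.8)(8.314)(-220) = -3292 J.
ΔU = nCᵥΔT with Cᵥ = 3R/2: ΔU = (1.8)(12.47)(-220) = -4939 J.
Q = ΔU + W = -4939 − 3292 = -8231 J.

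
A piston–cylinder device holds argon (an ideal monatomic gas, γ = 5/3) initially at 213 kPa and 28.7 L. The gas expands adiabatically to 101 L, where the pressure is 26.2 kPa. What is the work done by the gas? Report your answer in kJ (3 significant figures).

W ≈ 5.20 kJ

Adiabatic: W = (P₁V₁ − P₂V₂)/(γ − 1) with γ = 5/3.
P₁V₁ = 6113 J, P₂V₂ = 2646 J.
W = (6113 − 2646) / 0.6667 = 5200 J.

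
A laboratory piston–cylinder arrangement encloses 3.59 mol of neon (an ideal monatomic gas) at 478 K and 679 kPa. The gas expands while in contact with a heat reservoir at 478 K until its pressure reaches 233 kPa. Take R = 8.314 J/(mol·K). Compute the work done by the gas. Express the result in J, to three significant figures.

W ≈ 15300 J

Isothermal process: W = nRT ln(V₂/V₁) = nRT ln(P₁/P₂).
W = (3.59)(8.314)(478) × ln(679/233)
  = 14267 × ln(2.914) = 14267 × 1.07
W_by_gas = 15260 J.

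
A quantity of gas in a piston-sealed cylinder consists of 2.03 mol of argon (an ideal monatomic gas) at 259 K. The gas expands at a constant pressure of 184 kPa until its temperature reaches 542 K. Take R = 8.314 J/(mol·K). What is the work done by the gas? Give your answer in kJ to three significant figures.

Isobaric: W = P ΔV = nR ΔT.
W = (2.03)(8.314)(542 − 259) = 4776 J.

W ≈ 4.78 kJ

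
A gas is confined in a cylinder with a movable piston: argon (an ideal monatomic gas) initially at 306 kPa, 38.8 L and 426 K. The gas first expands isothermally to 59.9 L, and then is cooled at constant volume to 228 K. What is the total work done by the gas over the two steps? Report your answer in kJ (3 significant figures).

W_total ≈ 5.16 kJ

Step 1 (isothermal): W = P₁V₁ ln(V₂/V₁) = (11873) ln(59.9/38.8) = 5156 J.
Step 2 (isochoric): W = 0 (constant volume).
W_total = 5156 + 0 = 5156 J.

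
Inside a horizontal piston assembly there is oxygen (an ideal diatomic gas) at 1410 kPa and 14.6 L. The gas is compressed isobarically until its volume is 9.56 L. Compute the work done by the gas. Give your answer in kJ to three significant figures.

Isobaric: W = P ΔV.
W = (1410 kPa)(9.56 − 14.6 L) = (1410)(-5.04) = -7106 J.

W ≈ -7.11 kJ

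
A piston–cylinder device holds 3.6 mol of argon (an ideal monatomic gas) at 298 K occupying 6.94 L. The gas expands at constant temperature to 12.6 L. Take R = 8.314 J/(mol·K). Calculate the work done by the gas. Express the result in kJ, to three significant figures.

Isothermal: W = nRT ln(V₂/V₁).
W = (3.6)(8.314)(298) × ln(12.6/6.94)
  = 8919 × 0.5964
W_by_gas = 5319 J.

W ≈ 5.32 kJ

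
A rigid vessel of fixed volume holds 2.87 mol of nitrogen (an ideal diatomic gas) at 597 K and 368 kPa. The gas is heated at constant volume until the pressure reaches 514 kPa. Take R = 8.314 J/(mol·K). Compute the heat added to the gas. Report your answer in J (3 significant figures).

Constant volume ⇒ W = 0, so Q = ΔU = nCᵥΔT with Cᵥ = 5R/2 = 20.79 J/(mol·K).
At constant V, T₂/T₁ = P₂/P₁ ⇒ ΔT = T₁(P₂/P₁ − 1) = 597·(514/368 − 1) = 236.9 K.
ΔU = (2.87)(20.79)(236.9) = 14129 J.

Q ≈ 14100 J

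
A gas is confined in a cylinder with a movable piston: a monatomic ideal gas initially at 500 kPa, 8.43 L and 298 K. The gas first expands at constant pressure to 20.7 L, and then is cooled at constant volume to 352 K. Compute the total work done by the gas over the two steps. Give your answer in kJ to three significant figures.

Step 1 (isobaric): W = PΔV = (500 kPa)(20.7 − 8.43 L) = 6135 J.
Step 2 (isochoric): W = 0 (constant volume).
W_total = 6135 + 0 = 6135 J.

W_total ≈ 6.14 kJ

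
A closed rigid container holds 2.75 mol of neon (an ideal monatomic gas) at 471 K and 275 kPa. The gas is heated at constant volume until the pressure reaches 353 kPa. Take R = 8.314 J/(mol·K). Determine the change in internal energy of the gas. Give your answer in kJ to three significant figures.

Constant volume ⇒ W = 0, so Q = ΔU = nCᵥΔT with Cᵥ = 3R/2 = 12.47 J/(mol·K).
At constant V, T₂/T₁ = P₂/P₁ ⇒ ΔT = T₁(P₂/P₁ − 1) = 471·(353/275 − 1) = 133.6 K.
ΔU = (2.75)(12.47)(133.6) = 4582 J.

ΔU ≈ 4.58 kJ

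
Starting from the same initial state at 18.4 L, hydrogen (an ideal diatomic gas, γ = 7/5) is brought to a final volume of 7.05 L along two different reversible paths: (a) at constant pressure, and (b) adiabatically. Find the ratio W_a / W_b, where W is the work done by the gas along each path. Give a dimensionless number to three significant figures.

Path (a) isobaric: W = P₁(V₂ − V₁) → W_a/(P₁V₁) = -0.6168.
Path (b) adiabatic: W = P₁V₁(1 − (V₁/V₂)^(γ−1))/(γ−1) → W_b/(P₁V₁) = -1.169.
W_a / W_b = -0.6168 / -1.169 = 0.5275.

W_a / W_b ≈ 0.528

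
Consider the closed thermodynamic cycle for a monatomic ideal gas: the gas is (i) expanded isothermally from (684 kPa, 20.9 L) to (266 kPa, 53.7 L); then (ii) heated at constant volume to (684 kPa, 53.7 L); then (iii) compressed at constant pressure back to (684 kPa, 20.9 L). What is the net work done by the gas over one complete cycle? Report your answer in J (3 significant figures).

W_net ≈ -8940 J

Leg (i): W = PᵢVᵢ ln(V_f/Vᵢ) = (14296) ln(53.7/20.9) = 13490 J.
Leg (ii): W = 0.
Leg (iii): W = PΔV = (684)(20.9 − 53.7) = -22435 J.
W_net = 13490 − 22435 = -8945 J.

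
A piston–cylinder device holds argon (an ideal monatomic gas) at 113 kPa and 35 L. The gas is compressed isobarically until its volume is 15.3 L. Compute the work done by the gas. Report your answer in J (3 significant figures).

W ≈ -2230 J

Isobaric: W = P ΔV.
W = (113 kPa)(15.3 − 35 L) = (113)(-19.7) = -2226 J.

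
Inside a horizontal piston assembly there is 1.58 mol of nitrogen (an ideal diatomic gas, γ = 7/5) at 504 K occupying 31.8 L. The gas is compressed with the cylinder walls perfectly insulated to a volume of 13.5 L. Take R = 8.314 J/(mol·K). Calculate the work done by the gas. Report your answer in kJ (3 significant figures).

W ≈ -6.77 kJ

Adiabatic: TV^(γ−1) = const with γ = 7/5.
T₂ = T₁ (V₁/V₂)^(γ−1) = 504 × (31.8/13.5)^0.4 = 504 × 1.409 = 710 K.
W_by = nCᵥ(T₁ − T₂) = (1.58)(20.79)(504 − 710) = -6766 J.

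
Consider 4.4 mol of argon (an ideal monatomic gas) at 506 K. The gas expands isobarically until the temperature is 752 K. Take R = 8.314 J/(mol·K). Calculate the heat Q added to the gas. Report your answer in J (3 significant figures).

Isobaric: W = nRΔT = (4.4)(8.314)(246) = 8999 J.
ΔU = nCᵥΔT with Cᵥ = 3R/2: ΔU = (4.4)(12.47)(246) = 13499 J.
Q = ΔU + W = 13499 + 8999 = 22498 J.

Q ≈ 22500 J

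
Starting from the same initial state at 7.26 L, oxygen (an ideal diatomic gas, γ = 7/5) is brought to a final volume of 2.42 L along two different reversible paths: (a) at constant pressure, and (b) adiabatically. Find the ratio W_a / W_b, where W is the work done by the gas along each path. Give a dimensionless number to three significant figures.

Path (a) isobaric: W = P₁(V₂ − V₁) → W_a/(P₁V₁) = -0.6667.
Path (b) adiabatic: W = P₁V₁(1 − (V₁/V₂)^(γ−1))/(γ−1) → W_b/(P₁V₁) = -1.38.
W_a / W_b = -0.6667 / -1.38 = 0.4832.

W_a / W_b ≈ 0.483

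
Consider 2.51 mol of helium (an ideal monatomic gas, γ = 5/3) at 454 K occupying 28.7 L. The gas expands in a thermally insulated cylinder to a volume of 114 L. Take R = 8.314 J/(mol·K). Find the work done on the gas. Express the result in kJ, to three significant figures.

W ≈ -8.55 kJ

Adiabatic: TV^(γ−1) = const with γ = 5/3.
T₂ = T₁ (V₁/V₂)^(γ−1) = 454 × (28.7/114)^0.667 = 454 × 0.3987 = 181 K.
W_by = nCᵥ(T₁ − T₂) = (2.51)(12.47)(454 − 181) = 8545 J.
Work on gas = −W_by = -8545 J.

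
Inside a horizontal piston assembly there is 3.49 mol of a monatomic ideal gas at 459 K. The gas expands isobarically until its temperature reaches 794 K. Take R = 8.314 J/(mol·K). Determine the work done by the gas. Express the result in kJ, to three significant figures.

W ≈ 9.72 kJ

Isobaric: W = P ΔV = nR ΔT.
W = (3.49)(8.314)(794 − 459) = 9720 J.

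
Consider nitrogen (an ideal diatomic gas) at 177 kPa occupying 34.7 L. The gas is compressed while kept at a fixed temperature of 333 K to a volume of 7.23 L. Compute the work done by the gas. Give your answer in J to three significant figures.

Isothermal: W = nRT ln(V₂/V₁) = P₁V₁ ln(V₂/V₁).
P₁V₁ = (177 kPa)(34.7 L) = 6142 J.
W = 6142 × ln(7.23/34.7) = 6142 × -1.569
W_by_gas = -9634 J.

W ≈ -9630 J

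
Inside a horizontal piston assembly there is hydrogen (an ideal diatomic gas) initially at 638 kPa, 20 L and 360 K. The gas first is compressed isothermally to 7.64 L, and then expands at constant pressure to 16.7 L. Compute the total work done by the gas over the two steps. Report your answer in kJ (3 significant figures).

W_total ≈ 2.85 kJ

Step 1 (isothermal): W = P₁V₁ ln(V₂/V₁) = (12760) ln(7.64/20) = -12279 J.
After step 1: P = 1670 kPa, V = 7.64 L, T = 360 K.
Step 2 (isobaric): W = PΔV = (1670 kPa)(16.7 − 7.64 L) = 15132 J.
W_total = -12279 + 15132 = 2852 J.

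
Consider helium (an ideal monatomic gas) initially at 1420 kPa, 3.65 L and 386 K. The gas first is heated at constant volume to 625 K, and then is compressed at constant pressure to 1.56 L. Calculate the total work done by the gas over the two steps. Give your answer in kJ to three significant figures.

Step 1 (isochoric): W = 0 (constant volume).
After step 1: P = 2299 kPa (V unchanged).
Step 2 (isobaric): W = PΔV = (2299 kPa)(1.56 − 3.65 L) = -4805 J.
W_total = 0 − 4805 = -4805 J.

W_total ≈ -4.81 kJ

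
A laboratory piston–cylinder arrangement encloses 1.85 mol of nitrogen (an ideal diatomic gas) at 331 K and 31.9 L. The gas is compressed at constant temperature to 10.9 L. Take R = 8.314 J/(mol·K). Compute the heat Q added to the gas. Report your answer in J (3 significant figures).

Q ≈ -5470 J

Isothermal ⇒ ΔU = 0, so Q = W = nRT ln(V₂/V₁).
Q = (1.85)(8.314)(331) ln(10.9/31.9) = 5091 × -1.074 = -5467 J.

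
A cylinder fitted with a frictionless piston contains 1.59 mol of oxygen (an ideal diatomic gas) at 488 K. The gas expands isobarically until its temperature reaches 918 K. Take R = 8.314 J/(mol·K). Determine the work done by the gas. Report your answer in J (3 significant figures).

W ≈ 5680 J

Isobaric: W = P ΔV = nR ΔT.
W = (1.59)(8.314)(918 − 488) = 5684 J.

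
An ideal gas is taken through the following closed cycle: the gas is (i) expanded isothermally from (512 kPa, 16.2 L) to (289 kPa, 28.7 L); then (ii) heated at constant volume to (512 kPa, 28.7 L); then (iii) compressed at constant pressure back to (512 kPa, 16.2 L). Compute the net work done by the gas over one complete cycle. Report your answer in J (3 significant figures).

Leg (i): W = PᵢVᵢ ln(V_f/Vᵢ) = (8294) ln(28.7/16.2) = 4743 J.
Leg (ii): W = 0.
Leg (iii): W = PΔV = (512)(16.2 − 28.7) = -6400 J.
W_net = 4743 − 6400 = -1657 J.

W_net ≈ -1660 J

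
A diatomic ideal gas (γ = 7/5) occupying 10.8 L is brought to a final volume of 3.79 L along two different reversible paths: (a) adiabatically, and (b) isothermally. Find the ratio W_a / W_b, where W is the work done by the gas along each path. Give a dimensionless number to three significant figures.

Path (a) adiabatic: W = P₁V₁(1 − (V₁/V₂)^(γ−1))/(γ−1) → W_a/(P₁V₁) = -1.301.
Path (b) isothermal: W = P₁V₁ ln(V₂/V₁) → W_b/(P₁V₁) = -1.047.
W_a / W_b = -1.301 / -1.047 = 1.242.

W_a / W_b ≈ 1.24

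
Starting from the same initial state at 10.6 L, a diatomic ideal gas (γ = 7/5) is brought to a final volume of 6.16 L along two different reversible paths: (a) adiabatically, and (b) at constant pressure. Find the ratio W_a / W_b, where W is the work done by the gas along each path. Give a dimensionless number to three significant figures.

W_a / W_b ≈ 1.45

Path (a) adiabatic: W = P₁V₁(1 − (V₁/V₂)^(γ−1))/(γ−1) → W_a/(P₁V₁) = -0.6062.
Path (b) isobaric: W = P₁(V₂ − V₁) → W_b/(P₁V₁) = -0.4189.
W_a / W_b = -0.6062 / -0.4189 = 1.447.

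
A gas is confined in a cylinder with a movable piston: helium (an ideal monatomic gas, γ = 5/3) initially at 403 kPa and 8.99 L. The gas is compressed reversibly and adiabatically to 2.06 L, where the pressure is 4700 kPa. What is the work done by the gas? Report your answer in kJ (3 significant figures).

Adiabatic: W = (P₁V₁ − P₂V₂)/(γ − 1) with γ = 5/3.
P₁V₁ = 3623 J, P₂V₂ = 9682 J.
W = (3623 − 9682) / 0.6667 = -9089 J.

W ≈ -9.09 kJ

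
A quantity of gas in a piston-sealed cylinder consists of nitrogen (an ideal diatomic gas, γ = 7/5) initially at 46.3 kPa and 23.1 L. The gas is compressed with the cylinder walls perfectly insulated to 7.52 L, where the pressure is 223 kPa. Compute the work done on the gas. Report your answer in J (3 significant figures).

Adiabatic: W = (P₁V₁ − P₂V₂)/(γ − 1) with γ = 7/5.
P₁V₁ = 1070 J, P₂V₂ = 1677 J.
W = (1070 − 1677) / 0.4 = -1519 J.
Work on gas = −W_by = 1519 J.

W ≈ 1520 J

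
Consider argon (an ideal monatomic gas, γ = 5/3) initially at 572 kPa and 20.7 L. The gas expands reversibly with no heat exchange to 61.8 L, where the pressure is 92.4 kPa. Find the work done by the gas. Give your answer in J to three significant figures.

Adiabatic: W = (P₁V₁ − P₂V₂)/(γ − 1) with γ = 5/3.
P₁V₁ = 11840 J, P₂V₂ = 5710 J.
W = (11840 − 5710) / 0.6667 = 9195 J.

W ≈ 9200 J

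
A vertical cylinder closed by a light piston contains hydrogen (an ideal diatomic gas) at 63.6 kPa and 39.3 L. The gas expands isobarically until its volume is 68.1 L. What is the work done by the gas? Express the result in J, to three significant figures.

W ≈ 1830 J

Isobaric: W = P ΔV.
W = (63.6 kPa)(68.1 − 39.3 L) = (63.6)(28.8) = 1832 J.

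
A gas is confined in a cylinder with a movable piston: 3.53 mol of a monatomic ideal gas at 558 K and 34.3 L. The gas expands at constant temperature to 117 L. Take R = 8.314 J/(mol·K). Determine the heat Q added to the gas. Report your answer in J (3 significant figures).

Q ≈ 20100 J

Isothermal ⇒ ΔU = 0, so Q = W = nRT ln(V₂/V₁).
Q = (3.53)(8.314)(558) ln(117/34.3) = 16376 × 1.227 = 20094 J.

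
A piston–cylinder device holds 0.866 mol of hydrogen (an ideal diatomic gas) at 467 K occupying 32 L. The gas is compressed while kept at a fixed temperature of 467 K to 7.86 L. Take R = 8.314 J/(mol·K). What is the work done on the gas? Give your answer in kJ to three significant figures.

W ≈ 4.72 kJ

Isothermal: W = nRT ln(V₂/V₁).
W = (0.866)(8.314)(467) × ln(7.86/32)
  = 3362 × -1.404
W_by_gas = -4721 J; work on gas = −W_by = 4721 J.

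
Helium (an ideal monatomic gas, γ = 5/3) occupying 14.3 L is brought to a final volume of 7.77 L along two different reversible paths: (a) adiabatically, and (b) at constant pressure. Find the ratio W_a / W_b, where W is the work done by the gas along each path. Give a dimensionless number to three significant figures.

W_a / W_b ≈ 1.65

Path (a) adiabatic: W = P₁V₁(1 − (V₁/V₂)^(γ−1))/(γ−1) → W_a/(P₁V₁) = -0.7527.
Path (b) isobaric: W = P₁(V₂ − V₁) → W_b/(P₁V₁) = -0.4566.
W_a / W_b = -0.7527 / -0.4566 = 1.648.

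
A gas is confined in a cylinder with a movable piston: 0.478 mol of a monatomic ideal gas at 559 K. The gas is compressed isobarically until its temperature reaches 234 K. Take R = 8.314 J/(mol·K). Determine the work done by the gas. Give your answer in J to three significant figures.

Isobaric: W = P ΔV = nR ΔT.
W = (0.478)(8.314)(234 − 559) = -1292 J.

W ≈ -1290 J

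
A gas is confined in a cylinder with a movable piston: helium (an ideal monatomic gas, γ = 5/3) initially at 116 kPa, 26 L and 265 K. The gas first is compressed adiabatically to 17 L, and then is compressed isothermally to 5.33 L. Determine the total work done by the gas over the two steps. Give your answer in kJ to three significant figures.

W_total ≈ -6.12 kJ

Step 1 (adiabatic): W = (P₁V₁ − P₂V₂)/(γ−1) = (3016 − 4004)/0.667 = -1481 J.
After step 1: P = 235.5 kPa, V = 17 L, T = 351.8 K.
Step 2 (isothermal): W = P₁V₁ ln(V₂/V₁) = (4004) ln(5.33/17) = -4644 J.
W_total = -1481 − 4644 = -6125 J.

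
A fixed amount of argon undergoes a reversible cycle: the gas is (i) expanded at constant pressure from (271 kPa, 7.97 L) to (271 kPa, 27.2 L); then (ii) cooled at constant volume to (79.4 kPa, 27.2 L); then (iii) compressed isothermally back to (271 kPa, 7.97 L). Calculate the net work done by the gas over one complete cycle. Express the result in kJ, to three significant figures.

W_net ≈ 2.56 kJ

Leg (i): W = PΔV = (271)(27.2 − 7.97) = 5211 J.
Leg (ii): W = 0.
Leg (iii): W = PᵢVᵢ ln(V_f/Vᵢ) = (2160) ln(7.97/27.2) = -2651 J.
W_net = 5211 − 2651 = 2560 J.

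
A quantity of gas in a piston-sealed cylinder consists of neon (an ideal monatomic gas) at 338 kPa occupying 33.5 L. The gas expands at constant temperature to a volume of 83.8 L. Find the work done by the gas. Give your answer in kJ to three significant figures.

Isothermal: W = nRT ln(V₂/V₁) = P₁V₁ ln(V₂/V₁).
P₁V₁ = (338 kPa)(33.5 L) = 11323 J.
W = 11323 × ln(83.8/33.5) = 11323 × 0.9169
W_by_gas = 10382 J.

W ≈ 10.4 kJ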